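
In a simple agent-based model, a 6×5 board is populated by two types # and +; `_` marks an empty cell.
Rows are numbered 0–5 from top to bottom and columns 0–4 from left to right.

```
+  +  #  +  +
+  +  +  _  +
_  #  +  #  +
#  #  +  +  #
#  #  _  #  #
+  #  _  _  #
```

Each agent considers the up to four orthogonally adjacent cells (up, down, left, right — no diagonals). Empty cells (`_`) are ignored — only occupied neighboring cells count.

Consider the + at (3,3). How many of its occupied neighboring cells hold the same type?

Occupied neighbors of (3,3): (2,3)=#, (4,3)=#, (3,2)=+, (3,4)=#.
Same type (+): 1 of 4.

1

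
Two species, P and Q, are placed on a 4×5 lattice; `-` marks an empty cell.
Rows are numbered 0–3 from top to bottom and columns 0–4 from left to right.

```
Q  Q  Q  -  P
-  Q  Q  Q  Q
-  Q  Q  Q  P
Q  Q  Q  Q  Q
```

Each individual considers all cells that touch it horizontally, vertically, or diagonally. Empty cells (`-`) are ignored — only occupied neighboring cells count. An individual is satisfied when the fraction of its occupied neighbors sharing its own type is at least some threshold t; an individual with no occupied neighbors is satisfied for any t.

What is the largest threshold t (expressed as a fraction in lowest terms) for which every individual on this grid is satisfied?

Row 0: (0,0)Q 2/2 · (0,1)Q 4/4 · (0,2)Q 4/4 · (0,4)P 0/2
Row 1: (1,1)Q 6/6 · (1,2)Q 7/7 · (1,3)Q 5/7 · (1,4)Q 2/4
Row 2: (2,1)Q 6/6 · (2,2)Q 8/8 · (2,3)Q 7/8 · (2,4)P 0/5
Row 3: (3,0)Q 2/2 · (3,1)Q 4/4 · (3,2)Q 5/5 · (3,3)Q 4/5 · (3,4)Q 2/3
The smallest same-type fraction is 0/2 at (0,4), which reduces to 0/1. Any threshold above that leaves this individual unsatisfied.

0/1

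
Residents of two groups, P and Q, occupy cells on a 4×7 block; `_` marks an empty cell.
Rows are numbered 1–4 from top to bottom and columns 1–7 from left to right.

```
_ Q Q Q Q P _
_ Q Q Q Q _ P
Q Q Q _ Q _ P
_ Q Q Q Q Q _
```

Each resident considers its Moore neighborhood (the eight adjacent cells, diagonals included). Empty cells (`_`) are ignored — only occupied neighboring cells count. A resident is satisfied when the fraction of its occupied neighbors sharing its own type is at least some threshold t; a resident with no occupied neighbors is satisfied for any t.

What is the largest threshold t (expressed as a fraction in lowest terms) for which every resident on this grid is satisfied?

(1,2)Q 3/3
(1,3)Q 5/5
(1,4)Q 5/5
(1,5)Q 3/4
(1,6)P 1/3
(2,2)Q 6/6
(2,3)Q 7/7
(2,4)Q 7/7
(2,5)Q 4/5
(2,7)P 2/2
(3,1)Q 3/3
(3,2)Q 6/6
(3,3)Q 7/7
(3,5)Q 5/5
(3,7)P 1/2
(4,2)Q 4/4
(4,3)Q 4/4
(4,4)Q 4/4
(4,5)Q 3/3
(4,6)Q 2/3
The smallest same-type fraction is 1/3 at (1,6), which reduces to 1/3. Any threshold above that leaves this resident unsatisfied.

1/3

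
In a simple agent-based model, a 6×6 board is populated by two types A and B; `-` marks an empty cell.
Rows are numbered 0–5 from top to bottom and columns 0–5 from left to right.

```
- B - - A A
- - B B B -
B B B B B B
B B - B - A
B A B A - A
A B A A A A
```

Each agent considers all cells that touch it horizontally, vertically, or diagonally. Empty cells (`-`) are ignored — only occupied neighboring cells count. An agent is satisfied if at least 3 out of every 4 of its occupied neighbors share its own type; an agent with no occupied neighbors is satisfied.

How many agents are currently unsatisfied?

12

Row 0: (0,1)B 1/1 ✓ · (0,4)A 1/3 ✗ · (0,5)A 1/2 ✗
Row 1: (1,2)B 5/5 ✓ · (1,3)B 5/6 ✓ · (1,4)B 4/6 ✗
Row 2: (2,0)B 3/3 ✓ · (2,1)B 5/5 ✓ · (2,2)B 6/6 ✓ · (2,3)B 6/6 ✓ · (2,4)B 5/6 ✓ · (2,5)B 2/3 ✗
Row 3: (3,0)B 4/5 ✓ · (3,1)B 6/7 ✓ · (3,3)B 4/5 ✓ · (3,5)A 1/3 ✗
Row 4: (4,0)B 3/5 ✗ · (4,1)A 2/7 ✗ · (4,2)B 3/7 ✗ · (4,3)A 3/5 ✗ · (4,5)A 3/3 ✓
Row 5: (5,0)A 1/3 ✗ · (5,1)B 2/5 ✗ · (5,2)A 3/5 ✗ · (5,3)A 3/4 ✓ · (5,4)A 4/4 ✓ · (5,5)A 2/2 ✓
Unsatisfied: (0,4), (0,5), (1,4), (2,5), (3,5), (4,0), (4,1), (4,2), (4,3), (5,0), (5,1), (5,2) — 12 in total.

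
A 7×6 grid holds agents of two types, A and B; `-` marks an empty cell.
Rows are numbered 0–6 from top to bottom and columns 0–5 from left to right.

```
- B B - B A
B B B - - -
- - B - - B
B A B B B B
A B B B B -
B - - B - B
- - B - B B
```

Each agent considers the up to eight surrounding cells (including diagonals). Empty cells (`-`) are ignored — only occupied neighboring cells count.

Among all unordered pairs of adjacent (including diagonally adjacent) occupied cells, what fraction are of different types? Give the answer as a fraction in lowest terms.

9/50

Scan each occupied cell's neighbors to the right and below (and the two forward diagonals) so each pair is counted once.
Row 0: B(0,1)–B(0,2)= B(0,1)–B(1,1)= B(0,1)–B(1,2)= B(0,1)–B(1,0)= B(0,2)–B(1,2)= B(0,2)–B(1,1)= B(0,4)–A(0,5)≠  → 1/7 unlike.
Row 1: B(1,0)–B(1,1)= B(1,1)–B(1,2)= B(1,1)–B(2,2)= B(1,2)–B(2,2)=  → 0/4 unlike.
Row 2: B(2,2)–B(3,2)= B(2,2)–B(3,3)= B(2,2)–A(3,1)≠ B(2,5)–B(3,5)= B(2,5)–B(3,4)=  → 1/5 unlike.
Row 3: B(3,0)–A(3,1)≠ B(3,0)–A(4,0)≠ B(3,0)–B(4,1)= A(3,1)–B(3,2)≠ A(3,1)–B(4,1)≠ A(3,1)–B(4,2)≠ A(3,1)–A(4,0)= B(3,2)–B(3,3)= B(3,2)–B(4,2)= B(3,2)–B(4,3)= B(3,2)–B(4,1)= B(3,3)–B(3,4)= B(3,3)–B(4,3)= B(3,3)–B(4,4)= B(3,3)–B(4,2)= B(3,4)–B(3,5)= B(3,4)–B(4,4)= B(3,4)–B(4,3)= B(3,5)–B(4,4)=  → 5/19 unlike.
Row 4: A(4,0)–B(4,1)≠ A(4,0)–B(5,0)≠ B(4,1)–B(4,2)= B(4,1)–B(5,0)= B(4,2)–B(4,3)= B(4,2)–B(5,3)= B(4,3)–B(4,4)= B(4,3)–B(5,3)= B(4,4)–B(5,5)= B(4,4)–B(5,3)=  → 2/10 unlike.
Row 5: B(5,3)–B(6,4)= B(5,3)–B(6,2)= B(5,5)–B(6,5)= B(5,5)–B(6,4)=  → 0/4 unlike.
Row 6: B(6,4)–B(6,5)=  → 0/1 unlike.
Total adjacent occupied pairs: 50; unlike-type pairs: 9.
9/50 is already in lowest terms.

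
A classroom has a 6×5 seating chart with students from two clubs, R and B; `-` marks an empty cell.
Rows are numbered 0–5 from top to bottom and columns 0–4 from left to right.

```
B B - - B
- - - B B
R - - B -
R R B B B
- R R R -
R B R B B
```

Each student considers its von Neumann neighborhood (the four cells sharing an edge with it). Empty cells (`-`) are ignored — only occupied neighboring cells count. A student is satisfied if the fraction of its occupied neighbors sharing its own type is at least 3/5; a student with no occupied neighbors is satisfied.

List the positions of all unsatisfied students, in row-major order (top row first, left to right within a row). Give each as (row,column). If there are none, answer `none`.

Row 0: (0,0)B 1/1 satisfied · (0,1)B 1/1 satisfied · (0,4)B 1/1 satisfied
Row 1: (1,3)B 2/2 satisfied · (1,4)B 2/2 satisfied
Row 2: (2,0)R 1/1 satisfied · (2,3)B 2/2 satisfied
Row 3: (3,0)R 2/2 satisfied · (3,1)R 2/3 satisfied · (3,2)B 1/3 not · (3,3)B 3/4 satisfied · (3,4)B 1/1 satisfied
Row 4: (4,1)R 2/3 satisfied · (4,2)R 3/4 satisfied · (4,3)R 1/3 not
Row 5: (5,0)R 0/1 not · (5,1)B 0/3 not · (5,2)R 1/3 not · (5,3)B 1/3 not · (5,4)B 1/1 satisfied

(3,2), (4,3), (5,0), (5,1), (5,2), (5,3)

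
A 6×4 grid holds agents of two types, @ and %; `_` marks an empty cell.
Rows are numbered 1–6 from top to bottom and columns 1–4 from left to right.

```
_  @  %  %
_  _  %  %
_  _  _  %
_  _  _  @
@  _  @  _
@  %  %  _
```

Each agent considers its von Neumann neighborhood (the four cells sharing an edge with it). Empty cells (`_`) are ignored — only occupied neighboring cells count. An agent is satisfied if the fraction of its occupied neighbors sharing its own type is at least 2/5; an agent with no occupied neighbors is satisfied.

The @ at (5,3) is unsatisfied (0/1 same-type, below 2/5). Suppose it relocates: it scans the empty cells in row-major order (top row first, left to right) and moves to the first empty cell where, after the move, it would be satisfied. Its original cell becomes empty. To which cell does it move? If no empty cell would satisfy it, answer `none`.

(1,1)

Vacating (5,3). Empty cells in order:
  (1,1): 1/1 same-type → satisfied — stop here.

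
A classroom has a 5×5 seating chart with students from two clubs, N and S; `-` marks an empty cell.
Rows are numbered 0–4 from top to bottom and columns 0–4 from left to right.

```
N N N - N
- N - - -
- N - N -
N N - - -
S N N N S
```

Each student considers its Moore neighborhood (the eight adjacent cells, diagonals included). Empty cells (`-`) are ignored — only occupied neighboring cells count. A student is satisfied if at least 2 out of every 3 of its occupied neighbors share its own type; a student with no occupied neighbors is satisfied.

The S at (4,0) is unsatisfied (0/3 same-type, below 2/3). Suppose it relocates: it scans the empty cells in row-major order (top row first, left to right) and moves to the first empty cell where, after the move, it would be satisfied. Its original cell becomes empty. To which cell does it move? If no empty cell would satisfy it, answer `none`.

Vacating (4,0). Empty cells in order:
  (0,3): 0/2 same-type → still unsatisfied.
  (1,0): 0/4 same-type → still unsatisfied.
  (1,2): 0/5 same-type → still unsatisfied.
  (1,3): 0/3 same-type → still unsatisfied.
  (1,4): 0/2 same-type → still unsatisfied.
  (2,0): 0/4 same-type → still unsatisfied.
  (2,2): 0/4 same-type → still unsatisfied.
  (2,4): 0/1 same-type → still unsatisfied.
  (3,2): 0/6 same-type → still unsatisfied.
  (3,3): 1/4 same-type → still unsatisfied.
  (3,4): 1/3 same-type → still unsatisfied.

none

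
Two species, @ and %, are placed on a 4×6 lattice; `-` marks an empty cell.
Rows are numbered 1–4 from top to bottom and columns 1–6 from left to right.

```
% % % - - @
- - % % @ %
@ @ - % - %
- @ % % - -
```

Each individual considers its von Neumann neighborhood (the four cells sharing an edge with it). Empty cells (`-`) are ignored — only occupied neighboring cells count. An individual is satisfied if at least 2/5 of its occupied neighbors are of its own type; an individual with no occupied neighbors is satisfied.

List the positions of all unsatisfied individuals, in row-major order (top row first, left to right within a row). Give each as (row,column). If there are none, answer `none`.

Row 1: (1,1)% 1/1 ok · (1,2)% 2/2 ok · (1,3)% 2/2 ok · (1,6)@ 0/1 unhappy
Row 2: (2,3)% 2/2 ok · (2,4)% 2/3 ok · (2,5)@ 0/2 unhappy · (2,6)% 1/3 unhappy
Row 3: (3,1)@ 1/1 ok · (3,2)@ 2/2 ok · (3,4)% 2/2 ok · (3,6)% 1/1 ok
Row 4: (4,2)@ 1/2 ok · (4,3)% 1/2 ok · (4,4)% 2/2 ok

(1,6), (2,5), (2,6)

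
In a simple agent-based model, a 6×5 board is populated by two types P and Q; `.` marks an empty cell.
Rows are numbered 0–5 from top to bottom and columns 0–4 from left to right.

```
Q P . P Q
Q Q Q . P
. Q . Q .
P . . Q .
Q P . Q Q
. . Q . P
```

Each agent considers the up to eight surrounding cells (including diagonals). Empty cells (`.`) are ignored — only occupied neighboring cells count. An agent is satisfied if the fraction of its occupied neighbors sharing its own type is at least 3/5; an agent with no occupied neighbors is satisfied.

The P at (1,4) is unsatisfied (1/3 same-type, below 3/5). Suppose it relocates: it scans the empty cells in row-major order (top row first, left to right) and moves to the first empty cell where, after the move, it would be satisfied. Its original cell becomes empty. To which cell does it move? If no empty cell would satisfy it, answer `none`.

none

Vacating (1,4). Empty cells in order:
  (0,2): 2/4 same-type → still unsatisfied.
  (1,3): 1/4 same-type → still unsatisfied.
  (2,0): 1/4 same-type → still unsatisfied.
  (2,2): 0/5 same-type → still unsatisfied.
  (2,4): 0/2 same-type → still unsatisfied.
  (3,1): 2/4 same-type → still unsatisfied.
  (3,2): 1/5 same-type → still unsatisfied.
  (3,4): 0/4 same-type → still unsatisfied.
  (4,2): 1/4 same-type → still unsatisfied.
  (5,0): 1/2 same-type → still unsatisfied.
  (5,1): 1/3 same-type → still unsatisfied.
  (5,3): 1/4 same-type → still unsatisfied.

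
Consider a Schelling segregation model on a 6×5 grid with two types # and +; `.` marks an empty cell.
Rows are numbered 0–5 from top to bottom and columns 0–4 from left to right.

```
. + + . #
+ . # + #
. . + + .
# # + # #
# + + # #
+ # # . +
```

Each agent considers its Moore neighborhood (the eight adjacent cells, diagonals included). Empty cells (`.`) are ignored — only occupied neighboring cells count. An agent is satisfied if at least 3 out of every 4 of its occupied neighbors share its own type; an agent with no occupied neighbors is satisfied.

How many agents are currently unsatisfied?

20

(0,1)+ 2/3 ✗
(0,2)+ 2/3 ✗
(0,4)# 1/2 ✗
(1,0)+ 1/1 ✓
(1,2)# 0/5 ✗
(1,3)+ 3/6 ✗
(1,4)# 1/3 ✗
(2,2)+ 3/6 ✗
(2,3)+ 3/7 ✗
(3,0)# 2/3 ✗
(3,1)# 2/6 ✗
(3,2)+ 4/7 ✗
(3,3)# 3/7 ✗
(3,4)# 3/4 ✓
(4,0)# 3/5 ✗
(4,1)+ 3/8 ✗
(4,2)+ 2/7 ✗
(4,3)# 4/7 ✗
(4,4)# 3/4 ✓
(5,0)+ 1/3 ✗
(5,1)# 2/5 ✗
(5,2)# 2/4 ✗
(5,4)+ 0/2 ✗
Unsatisfied: (0,1), (0,2), (0,4), (1,2), (1,3), (1,4), (2,2), (2,3), (3,0), (3,1), (3,2), (3,3), (4,0), (4,1), (4,2), (4,3), (5,0), (5,1), (5,2), (5,4) — 20 in total.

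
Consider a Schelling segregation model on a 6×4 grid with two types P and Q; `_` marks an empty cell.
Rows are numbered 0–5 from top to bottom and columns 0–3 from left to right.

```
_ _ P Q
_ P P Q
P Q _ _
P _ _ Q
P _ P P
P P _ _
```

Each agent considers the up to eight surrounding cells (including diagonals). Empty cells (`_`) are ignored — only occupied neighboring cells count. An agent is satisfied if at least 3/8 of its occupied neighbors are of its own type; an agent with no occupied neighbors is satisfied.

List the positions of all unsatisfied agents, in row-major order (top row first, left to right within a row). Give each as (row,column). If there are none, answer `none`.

Row 0: (0,2)P 2/4 ✓ · (0,3)Q 1/3 ✗
Row 1: (1,1)P 3/4 ✓ · (1,2)P 2/5 ✓ · (1,3)Q 1/3 ✗
Row 2: (2,0)P 2/3 ✓ · (2,1)Q 0/4 ✗
Row 3: (3,0)P 2/3 ✓ · (3,3)Q 0/2 ✗
Row 4: (4,0)P 3/3 ✓ · (4,2)P 2/3 ✓ · (4,3)P 1/2 ✓
Row 5: (5,0)P 2/2 ✓ · (5,1)P 3/3 ✓

(0,3), (1,3), (2,1), (3,3)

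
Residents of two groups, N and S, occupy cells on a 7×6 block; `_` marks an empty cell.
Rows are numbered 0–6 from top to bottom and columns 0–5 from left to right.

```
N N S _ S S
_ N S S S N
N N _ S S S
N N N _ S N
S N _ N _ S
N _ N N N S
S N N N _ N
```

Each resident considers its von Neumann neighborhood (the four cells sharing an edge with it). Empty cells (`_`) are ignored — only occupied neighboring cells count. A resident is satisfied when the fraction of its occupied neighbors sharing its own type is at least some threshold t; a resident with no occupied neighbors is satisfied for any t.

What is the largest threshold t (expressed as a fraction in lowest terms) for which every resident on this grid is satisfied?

0/1

(0,0)N 1/1
(0,1)N 2/3
(0,2)S 1/2
(0,4)S 2/2
(0,5)S 1/2
(1,1)N 2/3
(1,2)S 2/3
(1,3)S 3/3
(1,4)S 3/4
(1,5)N 0/3
(2,0)N 2/2
(2,1)N 3/3
(2,3)S 2/2
(2,4)S 4/4
(2,5)S 1/3
(3,0)N 2/3
(3,1)N 4/4
(3,2)N 1/1
(3,4)S 1/2
(3,5)N 0/3
(4,0)S 0/3
(4,1)N 1/2
(4,3)N 1/1
(4,5)S 1/2
(5,0)N 0/2
(5,2)N 2/2
(5,3)N 4/4
(5,4)N 1/2
(5,5)S 1/3
(6,0)S 0/2
(6,1)N 1/2
(6,2)N 3/3
(6,3)N 2/2
(6,5)N 0/1
The smallest same-type fraction is 0/3 at (1,5), which reduces to 0/1. Any threshold above that leaves this resident unsatisfied.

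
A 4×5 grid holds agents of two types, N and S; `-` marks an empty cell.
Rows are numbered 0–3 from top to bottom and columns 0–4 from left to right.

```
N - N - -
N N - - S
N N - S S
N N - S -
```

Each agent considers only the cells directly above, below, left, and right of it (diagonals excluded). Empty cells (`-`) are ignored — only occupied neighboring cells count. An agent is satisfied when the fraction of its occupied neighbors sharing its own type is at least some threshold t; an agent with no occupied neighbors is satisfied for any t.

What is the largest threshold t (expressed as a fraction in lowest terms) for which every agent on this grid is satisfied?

Row 0: (0,0)N 1/1 · (0,2)N — no occupied neighbors
Row 1: (1,0)N 3/3 · (1,1)N 2/2 · (1,4)S 1/1
Row 2: (2,0)N 3/3 · (2,1)N 3/3 · (2,3)S 2/2 · (2,4)S 2/2
Row 3: (3,0)N 2/2 · (3,1)N 2/2 · (3,3)S 1/1
The smallest same-type fraction is 1/1 at (0,0), which reduces to 1/1. Any threshold above that leaves this agent unsatisfied.

1/1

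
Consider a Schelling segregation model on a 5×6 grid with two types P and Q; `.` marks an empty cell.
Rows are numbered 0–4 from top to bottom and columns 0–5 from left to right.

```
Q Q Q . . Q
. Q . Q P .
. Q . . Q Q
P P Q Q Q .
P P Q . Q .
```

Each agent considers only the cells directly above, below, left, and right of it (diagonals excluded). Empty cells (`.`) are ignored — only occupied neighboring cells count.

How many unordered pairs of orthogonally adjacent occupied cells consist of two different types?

Scan each occupied cell's neighbors to the right and below so each pair is counted once.
Row 0: Q(0,0)–Q(0,1)= Q(0,1)–Q(0,2)= Q(0,1)–Q(1,1)=  → 0/3 unlike.
Row 1: Q(1,1)–Q(2,1)= Q(1,3)–P(1,4)≠ P(1,4)–Q(2,4)≠  → 2/3 unlike.
Row 2: Q(2,1)–P(3,1)≠ Q(2,4)–Q(2,5)= Q(2,4)–Q(3,4)=  → 1/3 unlike.
Row 3: P(3,0)–P(3,1)= P(3,0)–P(4,0)= P(3,1)–Q(3,2)≠ P(3,1)–P(4,1)= Q(3,2)–Q(3,3)= Q(3,2)–Q(4,2)= Q(3,3)–Q(3,4)= Q(3,4)–Q(4,4)=  → 1/8 unlike.
Row 4: P(4,0)–P(4,1)= P(4,1)–Q(4,2)≠  → 1/2 unlike.
Total adjacent occupied pairs: 19; unlike-type pairs: 5.

5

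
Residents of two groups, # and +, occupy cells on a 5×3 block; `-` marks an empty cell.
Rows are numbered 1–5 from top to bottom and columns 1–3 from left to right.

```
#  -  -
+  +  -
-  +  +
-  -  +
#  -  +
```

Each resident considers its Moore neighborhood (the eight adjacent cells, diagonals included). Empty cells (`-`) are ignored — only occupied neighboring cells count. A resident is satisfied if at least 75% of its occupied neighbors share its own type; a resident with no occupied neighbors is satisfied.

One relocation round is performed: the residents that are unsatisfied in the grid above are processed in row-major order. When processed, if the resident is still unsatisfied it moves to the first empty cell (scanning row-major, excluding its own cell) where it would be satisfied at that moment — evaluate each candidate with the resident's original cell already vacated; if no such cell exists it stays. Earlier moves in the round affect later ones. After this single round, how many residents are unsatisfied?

Initially unsatisfied (in order): (1,1), (2,1).
  (1,1): no empty cell satisfies it; stays.
  (2,1) → (1,3).
Resulting grid:
# - +
- + -
- + +
- - +
# - +
Unsatisfied now: (1,1).

1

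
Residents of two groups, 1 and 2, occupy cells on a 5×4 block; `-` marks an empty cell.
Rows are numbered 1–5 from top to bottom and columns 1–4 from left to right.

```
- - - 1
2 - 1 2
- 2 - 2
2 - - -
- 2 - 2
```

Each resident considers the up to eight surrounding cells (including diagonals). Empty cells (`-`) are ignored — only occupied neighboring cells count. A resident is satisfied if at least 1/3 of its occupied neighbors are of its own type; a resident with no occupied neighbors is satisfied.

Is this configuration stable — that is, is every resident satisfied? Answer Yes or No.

Row 1: (1,4)1 1/2 satisfied
Row 2: (2,1)2 1/1 satisfied · (2,3)1 1/4 not · (2,4)2 1/3 satisfied
Row 3: (3,2)2 2/3 satisfied · (3,4)2 1/2 satisfied
Row 4: (4,1)2 2/2 satisfied
Row 5: (5,2)2 1/1 satisfied · (5,4)2 0/0 satisfied
For instance (2,3) has only 1/4 same-type neighbors, below 1/3.

No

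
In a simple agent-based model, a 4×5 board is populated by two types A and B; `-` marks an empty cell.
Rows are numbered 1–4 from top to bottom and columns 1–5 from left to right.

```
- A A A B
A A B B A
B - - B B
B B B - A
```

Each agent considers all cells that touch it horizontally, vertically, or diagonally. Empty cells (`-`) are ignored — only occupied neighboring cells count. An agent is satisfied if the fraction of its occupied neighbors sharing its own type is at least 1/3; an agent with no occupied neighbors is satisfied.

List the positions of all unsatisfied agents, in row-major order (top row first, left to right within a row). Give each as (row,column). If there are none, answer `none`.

Row 1: (1,2)A 3/4 ok · (1,3)A 3/5 ok · (1,4)A 2/5 ok · (1,5)B 1/3 ok
Row 2: (2,1)A 2/3 ok · (2,2)A 3/5 ok · (2,3)B 2/6 ok · (2,4)B 4/7 ok · (2,5)A 1/5 unhappy
Row 3: (3,1)B 2/4 ok · (3,4)B 4/6 ok · (3,5)B 2/4 ok
Row 4: (4,1)B 2/2 ok · (4,2)B 3/3 ok · (4,3)B 2/2 ok · (4,5)A 0/2 unhappy

(2,5), (4,5)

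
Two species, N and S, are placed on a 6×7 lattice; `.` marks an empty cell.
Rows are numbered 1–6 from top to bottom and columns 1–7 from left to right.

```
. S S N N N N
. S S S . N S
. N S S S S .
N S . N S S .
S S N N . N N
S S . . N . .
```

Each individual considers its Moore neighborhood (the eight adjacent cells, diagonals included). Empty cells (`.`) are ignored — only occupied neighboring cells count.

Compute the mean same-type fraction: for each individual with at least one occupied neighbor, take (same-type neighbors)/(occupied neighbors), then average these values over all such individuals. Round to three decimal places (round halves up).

0.637

Row 1: (1,2)S 3/3 · (1,3)S 4/5 · (1,4)N 1/4 · (1,5)N 3/4 · (1,6)N 3/4 · (1,7)N 2/3
Row 2: (2,2)S 4/5 · (2,3)S 6/8 · (2,4)S 5/7 · (2,6)N 3/6 · (2,7)S 1/4
Row 3: (3,2)N 1/5 · (3,3)S 5/7 · (3,4)S 5/6 · (3,5)S 5/7 · (3,6)S 4/5
Row 4: (4,1)N 1/4 · (4,2)S 3/6 · (4,4)N 2/6 · (4,5)S 4/7 · (4,6)S 3/5
Row 5: (5,1)S 4/5 · (5,2)S 4/6 · (5,3)N 2/5 · (5,4)N 3/4 · (5,6)N 2/4 · (5,7)N 1/2
Row 6: (6,1)S 3/3 · (6,2)S 3/4 · (6,5)N 2/2
Sum over 30 individuals: 3/3 + 4/5 + 1/4 + 3/4 + 3/4 + 2/3 + 4/5 + 6/8 + 5/7 + 3/6 + 1/4 + 1/5 + 5/7 + 5/6 + 5/7 + 4/5 + 1/4 + 3/6 + 2/6 + 4/7 + 3/5 + 4/5 + 4/6 + 2/5 + 3/4 + 2/4 + 1/2 + 3/3 + 3/4 + 2/2 = 669/35; mean = 669/35 ÷ 30 = 223/350 = 0.637142… → 0.637.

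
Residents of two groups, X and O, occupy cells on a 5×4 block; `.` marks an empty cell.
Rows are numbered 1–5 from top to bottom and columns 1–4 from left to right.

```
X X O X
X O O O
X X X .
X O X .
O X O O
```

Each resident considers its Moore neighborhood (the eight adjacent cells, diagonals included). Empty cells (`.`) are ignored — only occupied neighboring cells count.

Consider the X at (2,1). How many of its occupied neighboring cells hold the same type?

4

Occupied neighbors of (2,1): (1,1)=X, (1,2)=X, (2,2)=O, (3,1)=X, (3,2)=X.
Same type (X): 4 of 5.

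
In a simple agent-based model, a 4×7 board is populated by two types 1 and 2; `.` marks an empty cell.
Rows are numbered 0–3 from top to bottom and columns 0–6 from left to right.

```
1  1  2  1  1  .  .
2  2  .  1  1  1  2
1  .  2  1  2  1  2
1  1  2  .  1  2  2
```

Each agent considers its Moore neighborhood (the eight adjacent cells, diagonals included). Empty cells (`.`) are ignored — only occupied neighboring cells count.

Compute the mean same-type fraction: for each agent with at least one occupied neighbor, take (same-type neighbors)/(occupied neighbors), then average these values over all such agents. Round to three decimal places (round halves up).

Row 0: (0,0)1 1/3 · (0,1)1 1/4 · (0,2)2 1/4 · (0,3)1 3/4 · (0,4)1 4/4
Row 1: (1,0)2 1/4 · (1,1)2 3/6 · (1,3)1 4/7 · (1,4)1 6/7 · (1,5)1 3/6 · (1,6)2 1/3
Row 2: (2,0)1 2/4 · (2,2)2 2/5 · (2,3)1 3/6 · (2,4)2 1/7 · (2,5)1 3/8 · (2,6)2 3/5
Row 3: (3,0)1 2/2 · (3,1)1 2/4 · (3,2)2 1/3 · (3,4)1 2/4 · (3,5)2 3/5 · (3,6)2 2/3
Sum over 23 agents: 1/3 + 1/4 + 1/4 + 3/4 + 4/4 + 1/4 + 3/6 + 4/7 + 6/7 + 3/6 + 1/3 + 2/4 + 2/5 + 3/6 + 1/7 + 3/8 + 3/5 + 2/2 + 2/4 + 1/3 + 2/4 + 3/5 + 2/3 = 9839/840; mean = 9839/840 ÷ 23 = 9839/19320 = 0.509265… → 0.509.

0.509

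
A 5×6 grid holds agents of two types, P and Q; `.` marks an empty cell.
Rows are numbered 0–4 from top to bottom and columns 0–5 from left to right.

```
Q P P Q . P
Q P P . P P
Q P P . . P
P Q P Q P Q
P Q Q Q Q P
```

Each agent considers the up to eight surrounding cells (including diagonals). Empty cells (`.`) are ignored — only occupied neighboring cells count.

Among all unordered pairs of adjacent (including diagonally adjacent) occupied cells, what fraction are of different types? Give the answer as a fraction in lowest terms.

Scan each occupied cell's neighbors to the right and below (and the two forward diagonals) so each pair is counted once.
Row 0: Q(0,0)–P(0,1)≠ Q(0,0)–Q(1,0)= Q(0,0)–P(1,1)≠ P(0,1)–P(0,2)= P(0,1)–P(1,1)= P(0,1)–P(1,2)= P(0,1)–Q(1,0)≠ P(0,2)–Q(0,3)≠ P(0,2)–P(1,2)= P(0,2)–P(1,1)= Q(0,3)–P(1,4)≠ Q(0,3)–P(1,2)≠ P(0,5)–P(1,5)= P(0,5)–P(1,4)=  → 6/14 unlike.
Row 1: Q(1,0)–P(1,1)≠ Q(1,0)–Q(2,0)= Q(1,0)–P(2,1)≠ P(1,1)–P(1,2)= P(1,1)–P(2,1)= P(1,1)–P(2,2)= P(1,1)–Q(2,0)≠ P(1,2)–P(2,2)= P(1,2)–P(2,1)= P(1,4)–P(1,5)= P(1,4)–P(2,5)= P(1,5)–P(2,5)=  → 3/12 unlike.
Row 2: Q(2,0)–P(2,1)≠ Q(2,0)–P(3,0)≠ Q(2,0)–Q(3,1)= P(2,1)–P(2,2)= P(2,1)–Q(3,1)≠ P(2,1)–P(3,2)= P(2,1)–P(3,0)= P(2,2)–P(3,2)= P(2,2)–Q(3,3)≠ P(2,2)–Q(3,1)≠ P(2,5)–Q(3,5)≠ P(2,5)–P(3,4)=  → 6/12 unlike.
Row 3: P(3,0)–Q(3,1)≠ P(3,0)–P(4,0)= P(3,0)–Q(4,1)≠ Q(3,1)–P(3,2)≠ Q(3,1)–Q(4,1)= Q(3,1)–Q(4,2)= Q(3,1)–P(4,0)≠ P(3,2)–Q(3,3)≠ P(3,2)–Q(4,2)≠ P(3,2)–Q(4,3)≠ P(3,2)–Q(4,1)≠ Q(3,3)–P(3,4)≠ Q(3,3)–Q(4,3)= Q(3,3)–Q(4,4)= Q(3,3)–Q(4,2)= P(3,4)–Q(3,5)≠ P(3,4)–Q(4,4)≠ P(3,4)–P(4,5)= P(3,4)–Q(4,3)≠ Q(3,5)–P(4,5)≠ Q(3,5)–Q(4,4)=  → 13/21 unlike.
Row 4: P(4,0)–Q(4,1)≠ Q(4,1)–Q(4,2)= Q(4,2)–Q(4,3)= Q(4,3)–Q(4,4)= Q(4,4)–P(4,5)≠  → 2/5 unlike.
Total adjacent occupied pairs: 64; unlike-type pairs: 30.
30/64 reduces to 15/32.

15/32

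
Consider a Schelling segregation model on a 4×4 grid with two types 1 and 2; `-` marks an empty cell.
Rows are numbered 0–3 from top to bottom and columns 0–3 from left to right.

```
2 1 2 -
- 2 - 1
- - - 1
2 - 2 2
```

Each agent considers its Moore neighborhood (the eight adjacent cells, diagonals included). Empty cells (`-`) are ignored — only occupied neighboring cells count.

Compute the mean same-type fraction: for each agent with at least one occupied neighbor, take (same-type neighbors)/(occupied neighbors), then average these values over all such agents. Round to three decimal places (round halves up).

Row 0: (0,0)2 1/2 · (0,1)1 0/3 · (0,2)2 1/3
Row 1: (1,1)2 2/3 · (1,3)1 1/2
Row 2: (2,3)1 1/3
Row 3: (3,0)2 — no occupied neighbors · (3,2)2 1/2 · (3,3)2 1/2
Sum over 8 agents: 1/2 + 0/3 + 1/3 + 2/3 + 1/2 + 1/3 + 1/2 + 1/2 = 10/3; mean = 10/3 ÷ 8 = 5/12 = 0.416666… → 0.417.

0.417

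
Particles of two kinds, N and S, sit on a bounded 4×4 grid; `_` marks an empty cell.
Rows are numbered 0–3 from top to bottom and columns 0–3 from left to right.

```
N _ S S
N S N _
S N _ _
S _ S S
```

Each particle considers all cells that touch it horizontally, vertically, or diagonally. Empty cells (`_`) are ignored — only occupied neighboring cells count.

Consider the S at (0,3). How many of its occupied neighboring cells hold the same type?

1

Occupied neighbors of (0,3): (0,2)=S, (1,2)=N.
Same type (S): 1 of 2.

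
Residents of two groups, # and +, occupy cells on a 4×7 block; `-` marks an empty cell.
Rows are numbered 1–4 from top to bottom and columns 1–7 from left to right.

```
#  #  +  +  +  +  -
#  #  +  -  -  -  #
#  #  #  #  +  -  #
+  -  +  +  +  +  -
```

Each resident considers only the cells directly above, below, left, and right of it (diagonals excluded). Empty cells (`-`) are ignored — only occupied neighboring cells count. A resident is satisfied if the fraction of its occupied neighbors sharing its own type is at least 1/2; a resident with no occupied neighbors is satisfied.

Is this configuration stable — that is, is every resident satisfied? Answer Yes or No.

No

(1,1)# 2/2 satisfied
(1,2)# 2/3 satisfied
(1,3)+ 2/3 satisfied
(1,4)+ 2/2 satisfied
(1,5)+ 2/2 satisfied
(1,6)+ 1/1 satisfied
(2,1)# 3/3 satisfied
(2,2)# 3/4 satisfied
(2,3)+ 1/3 not
(2,7)# 1/1 satisfied
(3,1)# 2/3 satisfied
(3,2)# 3/3 satisfied
(3,3)# 2/4 satisfied
(3,4)# 1/3 not
(3,5)+ 1/2 satisfied
(3,7)# 1/1 satisfied
(4,1)+ 0/1 not
(4,3)+ 1/2 satisfied
(4,4)+ 2/3 satisfied
(4,5)+ 3/3 satisfied
(4,6)+ 1/1 satisfied
For instance (2,3) has only 1/3 same-type neighbors, below 1/2.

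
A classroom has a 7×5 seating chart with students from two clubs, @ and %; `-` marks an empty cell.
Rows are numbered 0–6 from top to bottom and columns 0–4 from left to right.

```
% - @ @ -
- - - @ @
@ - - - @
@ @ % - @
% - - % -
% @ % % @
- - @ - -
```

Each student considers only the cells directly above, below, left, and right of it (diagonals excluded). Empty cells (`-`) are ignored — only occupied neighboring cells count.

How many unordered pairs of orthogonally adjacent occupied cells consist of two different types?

Scan each occupied cell's neighbors to the right and below so each pair is counted once.
Row 0: @(0,2)–@(0,3)= @(0,3)–@(1,3)=  → 0/2 unlike.
Row 1: @(1,3)–@(1,4)= @(1,4)–@(2,4)=  → 0/2 unlike.
Row 2: @(2,0)–@(3,0)= @(2,4)–@(3,4)=  → 0/2 unlike.
Row 3: @(3,0)–@(3,1)= @(3,0)–%(4,0)≠ @(3,1)–%(3,2)≠  → 2/3 unlike.
Row 4: %(4,0)–%(5,0)= %(4,3)–%(5,3)=  → 0/2 unlike.
Row 5: %(5,0)–@(5,1)≠ @(5,1)–%(5,2)≠ %(5,2)–%(5,3)= %(5,2)–@(6,2)≠ %(5,3)–@(5,4)≠  → 4/5 unlike.
Total adjacent occupied pairs: 16; unlike-type pairs: 6.

6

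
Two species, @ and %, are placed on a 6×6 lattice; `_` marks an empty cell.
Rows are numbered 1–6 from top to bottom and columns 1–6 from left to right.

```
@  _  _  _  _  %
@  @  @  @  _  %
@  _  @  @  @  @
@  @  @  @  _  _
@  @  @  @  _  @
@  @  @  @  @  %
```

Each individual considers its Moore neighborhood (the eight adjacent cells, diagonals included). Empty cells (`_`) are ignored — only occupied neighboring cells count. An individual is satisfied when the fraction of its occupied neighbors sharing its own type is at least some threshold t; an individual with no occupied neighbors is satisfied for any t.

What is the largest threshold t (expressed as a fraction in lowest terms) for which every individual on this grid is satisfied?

Row 1: (1,1)@ 2/2 · (1,6)% 1/1
Row 2: (2,1)@ 3/3 · (2,2)@ 5/5 · (2,3)@ 4/4 · (2,4)@ 4/4 · (2,6)% 1/3
Row 3: (3,1)@ 4/4 · (3,3)@ 7/7 · (3,4)@ 6/6 · (3,5)@ 4/5 · (3,6)@ 1/2
Row 4: (4,1)@ 4/4 · (4,2)@ 7/7 · (4,3)@ 7/7 · (4,4)@ 6/6
Row 5: (5,1)@ 5/5 · (5,2)@ 8/8 · (5,3)@ 8/8 · (5,4)@ 6/6 · (5,6)@ 1/2
Row 6: (6,1)@ 3/3 · (6,2)@ 5/5 · (6,3)@ 5/5 · (6,4)@ 4/4 · (6,5)@ 3/4 · (6,6)% 0/2
The smallest same-type fraction is 0/2 at (6,6), which reduces to 0/1. Any threshold above that leaves this individual unsatisfied.

0/1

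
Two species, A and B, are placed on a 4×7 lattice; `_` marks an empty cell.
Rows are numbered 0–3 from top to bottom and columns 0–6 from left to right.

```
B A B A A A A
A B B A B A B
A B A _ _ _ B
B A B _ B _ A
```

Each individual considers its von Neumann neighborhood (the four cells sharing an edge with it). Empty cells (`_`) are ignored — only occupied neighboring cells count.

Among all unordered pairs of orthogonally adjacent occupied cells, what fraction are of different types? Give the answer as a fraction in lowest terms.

21/31

Scan each occupied cell's neighbors to the right and below so each pair is counted once.
Row 0: B(0,0)–A(0,1)≠ B(0,0)–A(1,0)≠ A(0,1)–B(0,2)≠ A(0,1)–B(1,1)≠ B(0,2)–A(0,3)≠ B(0,2)–B(1,2)= A(0,3)–A(0,4)= A(0,3)–A(1,3)= A(0,4)–A(0,5)= A(0,4)–B(1,4)≠ A(0,5)–A(0,6)= A(0,5)–A(1,5)= A(0,6)–B(1,6)≠  → 7/13 unlike.
Row 1: A(1,0)–B(1,1)≠ A(1,0)–A(2,0)= B(1,1)–B(1,2)= B(1,1)–B(2,1)= B(1,2)–A(1,3)≠ B(1,2)–A(2,2)≠ A(1,3)–B(1,4)≠ B(1,4)–A(1,5)≠ A(1,5)–B(1,6)≠ B(1,6)–B(2,6)=  → 6/10 unlike.
Row 2: A(2,0)–B(2,1)≠ A(2,0)–B(3,0)≠ B(2,1)–A(2,2)≠ B(2,1)–A(3,1)≠ A(2,2)–B(3,2)≠ B(2,6)–A(3,6)≠  → 6/6 unlike.
Row 3: B(3,0)–A(3,1)≠ A(3,1)–B(3,2)≠  → 2/2 unlike.
Total adjacent occupied pairs: 31; unlike-type pairs: 21.
21/31 is already in lowest terms.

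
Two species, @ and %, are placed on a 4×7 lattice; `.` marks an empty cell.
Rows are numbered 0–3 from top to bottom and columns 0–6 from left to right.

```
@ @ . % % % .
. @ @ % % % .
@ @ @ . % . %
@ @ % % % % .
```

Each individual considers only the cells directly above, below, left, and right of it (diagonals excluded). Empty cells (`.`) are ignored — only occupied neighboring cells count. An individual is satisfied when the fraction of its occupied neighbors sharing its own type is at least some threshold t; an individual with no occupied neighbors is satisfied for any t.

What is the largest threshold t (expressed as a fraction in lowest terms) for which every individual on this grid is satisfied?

1/3

Row 0: (0,0)@ 1/1 · (0,1)@ 2/2 · (0,3)% 2/2 · (0,4)% 3/3 · (0,5)% 2/2
Row 1: (1,1)@ 3/3 · (1,2)@ 2/3 · (1,3)% 2/3 · (1,4)% 4/4 · (1,5)% 2/2
Row 2: (2,0)@ 2/2 · (2,1)@ 4/4 · (2,2)@ 2/3 · (2,4)% 2/2 · (2,6)% — no occupied neighbors
Row 3: (3,0)@ 2/2 · (3,1)@ 2/3 · (3,2)% 1/3 · (3,3)% 2/2 · (3,4)% 3/3 · (3,5)% 1/1
The smallest same-type fraction is 1/3 at (3,2), which reduces to 1/3. Any threshold above that leaves this individual unsatisfied.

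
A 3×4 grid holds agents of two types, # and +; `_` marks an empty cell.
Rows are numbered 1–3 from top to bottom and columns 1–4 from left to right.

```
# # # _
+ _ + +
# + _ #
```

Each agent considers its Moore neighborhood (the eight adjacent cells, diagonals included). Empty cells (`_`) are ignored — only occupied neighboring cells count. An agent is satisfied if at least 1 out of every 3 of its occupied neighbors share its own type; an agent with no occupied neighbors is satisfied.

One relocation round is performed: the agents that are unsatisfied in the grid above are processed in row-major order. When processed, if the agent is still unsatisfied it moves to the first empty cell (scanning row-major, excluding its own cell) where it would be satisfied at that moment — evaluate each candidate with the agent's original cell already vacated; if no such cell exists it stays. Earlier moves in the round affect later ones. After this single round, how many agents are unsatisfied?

0

Initially unsatisfied (in order): (2,1), (3,1), (3,4).
  (2,1) → (1,4).
  (3,1) → (2,1).
  (3,4) → (2,2).
Resulting grid:
# # # +
# # + +
_ + _ _
All satisfied now.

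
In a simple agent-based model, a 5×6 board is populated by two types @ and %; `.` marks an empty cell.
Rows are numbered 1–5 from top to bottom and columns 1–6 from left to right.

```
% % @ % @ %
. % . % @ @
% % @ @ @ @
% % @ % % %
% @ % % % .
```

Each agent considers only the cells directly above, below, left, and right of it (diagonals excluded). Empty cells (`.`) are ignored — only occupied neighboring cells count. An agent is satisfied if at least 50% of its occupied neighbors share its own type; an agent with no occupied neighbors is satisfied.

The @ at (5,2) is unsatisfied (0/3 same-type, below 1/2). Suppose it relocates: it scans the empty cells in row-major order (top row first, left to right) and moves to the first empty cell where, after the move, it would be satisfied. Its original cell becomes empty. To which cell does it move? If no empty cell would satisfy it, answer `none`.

(2,3)

Vacating (5,2). Empty cells in order:
  (2,1): 0/3 same-type → still unsatisfied.
  (2,3): 2/4 same-type → satisfied — stop here.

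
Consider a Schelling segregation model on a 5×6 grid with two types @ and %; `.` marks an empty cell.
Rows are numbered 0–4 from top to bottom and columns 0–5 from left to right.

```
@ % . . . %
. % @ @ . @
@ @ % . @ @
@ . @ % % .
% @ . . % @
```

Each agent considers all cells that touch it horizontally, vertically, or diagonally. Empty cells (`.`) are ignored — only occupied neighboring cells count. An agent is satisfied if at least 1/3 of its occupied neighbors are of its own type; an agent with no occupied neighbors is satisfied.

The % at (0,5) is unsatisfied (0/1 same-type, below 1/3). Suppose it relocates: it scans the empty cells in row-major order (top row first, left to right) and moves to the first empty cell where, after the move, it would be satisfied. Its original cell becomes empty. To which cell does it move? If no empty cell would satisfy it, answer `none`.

(0,2)

Vacating (0,5). Empty cells in order:
  (0,2): 2/4 same-type → satisfied — stop here.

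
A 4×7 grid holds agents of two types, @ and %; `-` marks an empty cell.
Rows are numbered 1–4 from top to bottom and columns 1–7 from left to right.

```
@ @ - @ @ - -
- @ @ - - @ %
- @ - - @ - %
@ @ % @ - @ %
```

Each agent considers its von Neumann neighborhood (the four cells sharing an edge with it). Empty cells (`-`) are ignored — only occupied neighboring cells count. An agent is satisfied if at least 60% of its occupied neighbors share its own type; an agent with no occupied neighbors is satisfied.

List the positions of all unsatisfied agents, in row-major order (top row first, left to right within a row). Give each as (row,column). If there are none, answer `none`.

(2,6), (2,7), (4,3), (4,4), (4,6), (4,7)

(1,1)@ 1/1 ✓
(1,2)@ 2/2 ✓
(1,4)@ 1/1 ✓
(1,5)@ 1/1 ✓
(2,2)@ 3/3 ✓
(2,3)@ 1/1 ✓
(2,6)@ 0/1 ✗
(2,7)% 1/2 ✗
(3,2)@ 2/2 ✓
(3,5)@ 0/0 ✓
(3,7)% 2/2 ✓
(4,1)@ 1/1 ✓
(4,2)@ 2/3 ✓
(4,3)% 0/2 ✗
(4,4)@ 0/1 ✗
(4,6)@ 0/1 ✗
(4,7)% 1/2 ✗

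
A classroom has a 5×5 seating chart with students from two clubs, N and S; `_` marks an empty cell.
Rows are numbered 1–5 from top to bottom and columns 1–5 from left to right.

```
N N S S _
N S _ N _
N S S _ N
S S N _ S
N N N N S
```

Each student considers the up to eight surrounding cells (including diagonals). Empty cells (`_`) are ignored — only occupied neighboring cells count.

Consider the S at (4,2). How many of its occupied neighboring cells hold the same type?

3

Occupied neighbors of (4,2): (3,1)=N, (3,2)=S, (3,3)=S, (4,1)=S, (4,3)=N, (5,1)=N, (5,2)=N, (5,3)=N.
Same type (S): 3 of 8.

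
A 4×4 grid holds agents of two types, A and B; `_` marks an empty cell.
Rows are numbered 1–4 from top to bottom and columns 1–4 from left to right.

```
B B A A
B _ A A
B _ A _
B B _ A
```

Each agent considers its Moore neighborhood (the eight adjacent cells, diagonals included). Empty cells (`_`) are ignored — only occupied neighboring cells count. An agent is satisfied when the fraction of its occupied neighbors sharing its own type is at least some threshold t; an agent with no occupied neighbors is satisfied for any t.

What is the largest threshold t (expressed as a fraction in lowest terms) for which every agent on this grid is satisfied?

1/2

(1,1)B 2/2
(1,2)B 2/4
(1,3)A 3/4
(1,4)A 3/3
(2,1)B 3/3
(2,3)A 4/5
(2,4)A 4/4
(3,1)B 3/3
(3,3)A 3/4
(4,1)B 2/2
(4,2)B 2/3
(4,4)A 1/1
The smallest same-type fraction is 2/4 at (1,2), which reduces to 1/2. Any threshold above that leaves this agent unsatisfied.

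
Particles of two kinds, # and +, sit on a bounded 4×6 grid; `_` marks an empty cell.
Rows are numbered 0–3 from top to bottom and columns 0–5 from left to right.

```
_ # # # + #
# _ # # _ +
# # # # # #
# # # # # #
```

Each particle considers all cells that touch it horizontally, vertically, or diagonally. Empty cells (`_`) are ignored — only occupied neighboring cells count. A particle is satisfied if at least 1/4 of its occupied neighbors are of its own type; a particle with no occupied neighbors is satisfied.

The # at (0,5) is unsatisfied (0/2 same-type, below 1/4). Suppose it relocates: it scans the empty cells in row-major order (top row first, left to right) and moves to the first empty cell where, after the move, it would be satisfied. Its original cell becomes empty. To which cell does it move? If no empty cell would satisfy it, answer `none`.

Vacating (0,5). Empty cells in order:
  (0,0): 2/2 same-type → satisfied — stop here.

(0,0)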